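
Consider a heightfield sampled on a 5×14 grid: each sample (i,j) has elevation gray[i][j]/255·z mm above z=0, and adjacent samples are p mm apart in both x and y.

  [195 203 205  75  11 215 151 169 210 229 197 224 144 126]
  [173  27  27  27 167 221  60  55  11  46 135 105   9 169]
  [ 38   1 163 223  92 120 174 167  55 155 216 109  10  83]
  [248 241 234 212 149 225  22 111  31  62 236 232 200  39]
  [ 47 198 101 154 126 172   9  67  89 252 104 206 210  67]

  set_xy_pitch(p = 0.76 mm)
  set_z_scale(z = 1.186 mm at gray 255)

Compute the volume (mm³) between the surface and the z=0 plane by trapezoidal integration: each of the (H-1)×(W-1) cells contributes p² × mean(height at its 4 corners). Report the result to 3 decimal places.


17.930

height_mm = gray/255 × 1.186; cell vol = 0.76² × mean(4 corners)
unit = 0.76² × 1.186 / (4×255) = 0.000671602 mm³ per gray-sum
row 0: Σ corner-gray over 13 cells = 6509  → 4.3715
row 1: Σ corner-gray over 13 cells = 5213  → 3.5011
row 2: Σ corner-gray over 13 cells = 7288  → 4.8946
row 3: Σ corner-gray over 13 cells = 7687  → 5.1626
Σ rows: total corner-gray = 26697  → 17.9297 mm³


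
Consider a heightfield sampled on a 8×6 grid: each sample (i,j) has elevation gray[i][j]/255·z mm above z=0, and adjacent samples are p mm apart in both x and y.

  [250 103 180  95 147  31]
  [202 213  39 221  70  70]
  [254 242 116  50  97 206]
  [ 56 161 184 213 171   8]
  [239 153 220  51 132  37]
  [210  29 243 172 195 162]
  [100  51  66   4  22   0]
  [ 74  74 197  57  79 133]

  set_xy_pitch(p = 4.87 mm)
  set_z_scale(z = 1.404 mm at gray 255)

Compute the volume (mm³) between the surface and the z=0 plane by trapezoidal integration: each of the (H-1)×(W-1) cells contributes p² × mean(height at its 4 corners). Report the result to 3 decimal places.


height_mm = gray/255 × 1.404; cell vol = 4.87² × mean(4 corners)
unit = 4.87² × 1.404 / (4×255) = 0.0326456 mm³ per gray-sum
row 0: Σ corner-gray over 5 cells = 2689  → 87.7841
row 1: Σ corner-gray over 5 cells = 2828  → 92.3218
row 2: Σ corner-gray over 5 cells = 2992  → 97.6757
row 3: Σ corner-gray over 5 cells = 2910  → 94.9987
row 4: Σ corner-gray over 5 cells = 3038  → 99.1774
row 5: Σ corner-gray over 5 cells = 2036  → 66.4665
row 6: Σ corner-gray over 5 cells = 1407  → 45.9324
Σ rows: total corner-gray = 17900  → 584.3565 mm³

584.357


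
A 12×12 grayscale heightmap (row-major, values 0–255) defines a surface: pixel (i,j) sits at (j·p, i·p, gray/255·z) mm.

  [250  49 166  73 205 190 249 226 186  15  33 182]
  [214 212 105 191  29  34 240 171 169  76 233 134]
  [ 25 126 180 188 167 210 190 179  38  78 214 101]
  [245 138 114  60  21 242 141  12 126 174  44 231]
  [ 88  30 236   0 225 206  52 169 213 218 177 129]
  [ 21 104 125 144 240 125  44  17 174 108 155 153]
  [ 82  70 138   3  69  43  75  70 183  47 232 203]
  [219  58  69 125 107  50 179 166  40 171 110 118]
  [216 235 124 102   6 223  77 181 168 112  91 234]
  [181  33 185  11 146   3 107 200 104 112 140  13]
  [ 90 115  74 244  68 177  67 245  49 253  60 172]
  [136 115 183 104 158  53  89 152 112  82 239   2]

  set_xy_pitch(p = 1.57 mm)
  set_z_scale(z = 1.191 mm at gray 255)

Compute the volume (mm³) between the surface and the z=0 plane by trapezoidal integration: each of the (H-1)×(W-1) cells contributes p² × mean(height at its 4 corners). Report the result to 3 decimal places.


178.415

height_mm = gray/255 × 1.191; cell vol = 1.57² × mean(4 corners)
unit = 1.57² × 1.191 / (4×255) = 0.00287813 mm³ per gray-sum
row 0: Σ corner-gray over 11 cells = 6484  → 18.6618
row 1: Σ corner-gray over 11 cells = 6534  → 18.8057
row 2: Σ corner-gray over 11 cells = 5886  → 16.9407
row 3: Σ corner-gray over 11 cells = 5889  → 16.9493
row 4: Σ corner-gray over 11 cells = 5915  → 17.0242
row 5: Σ corner-gray over 11 cells = 4791  → 13.7891
row 6: Σ corner-gray over 11 cells = 4632  → 13.3315
row 7: Σ corner-gray over 11 cells = 5575  → 16.0456
row 8: Σ corner-gray over 11 cells = 5364  → 15.4383
row 9: Σ corner-gray over 11 cells = 5242  → 15.0872
row 10: Σ corner-gray over 11 cells = 5678  → 16.3420
Σ rows: total corner-gray = 61990  → 178.4155 mm³


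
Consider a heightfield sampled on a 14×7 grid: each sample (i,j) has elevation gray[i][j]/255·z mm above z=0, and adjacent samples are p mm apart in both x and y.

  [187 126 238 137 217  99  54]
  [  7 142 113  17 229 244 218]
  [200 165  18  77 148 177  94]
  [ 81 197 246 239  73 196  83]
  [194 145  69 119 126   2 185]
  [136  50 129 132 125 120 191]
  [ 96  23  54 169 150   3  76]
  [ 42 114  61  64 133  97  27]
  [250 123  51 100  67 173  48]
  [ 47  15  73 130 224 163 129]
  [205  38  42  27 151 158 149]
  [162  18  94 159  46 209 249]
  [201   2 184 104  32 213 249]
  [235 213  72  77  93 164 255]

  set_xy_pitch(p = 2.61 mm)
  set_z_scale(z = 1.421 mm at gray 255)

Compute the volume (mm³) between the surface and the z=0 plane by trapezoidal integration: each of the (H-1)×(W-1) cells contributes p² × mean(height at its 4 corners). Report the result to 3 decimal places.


353.880

height_mm = gray/255 × 1.421; cell vol = 2.61² × mean(4 corners)
unit = 2.61² × 1.421 / (4×255) = 0.00949019 mm³ per gray-sum
row 0: Σ corner-gray over 6 cells = 3590  → 34.0698
row 1: Σ corner-gray over 6 cells = 3179  → 30.1693
row 2: Σ corner-gray over 6 cells = 3530  → 33.5004
row 3: Σ corner-gray over 6 cells = 3367  → 31.9535
row 4: Σ corner-gray over 6 cells = 2740  → 26.0031
row 5: Σ corner-gray over 6 cells = 2409  → 22.8619
row 6: Σ corner-gray over 6 cells = 1977  → 18.7621
row 7: Σ corner-gray over 6 cells = 2333  → 22.1406
row 8: Σ corner-gray over 6 cells = 2712  → 25.7374
row 9: Σ corner-gray over 6 cells = 2572  → 24.4088
row 10: Σ corner-gray over 6 cells = 2649  → 25.1395
row 11: Σ corner-gray over 6 cells = 2983  → 28.3092
row 12: Σ corner-gray over 6 cells = 3248  → 30.8241
Σ rows: total corner-gray = 37289  → 353.8797 mm³


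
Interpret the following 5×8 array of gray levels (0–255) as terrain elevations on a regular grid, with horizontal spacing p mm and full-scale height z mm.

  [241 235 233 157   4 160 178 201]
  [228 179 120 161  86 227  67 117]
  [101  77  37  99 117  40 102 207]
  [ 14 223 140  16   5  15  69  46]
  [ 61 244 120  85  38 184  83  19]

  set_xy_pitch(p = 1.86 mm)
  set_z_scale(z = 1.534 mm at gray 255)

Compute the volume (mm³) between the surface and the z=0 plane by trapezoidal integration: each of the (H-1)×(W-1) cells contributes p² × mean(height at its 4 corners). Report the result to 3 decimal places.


height_mm = gray/255 × 1.534; cell vol = 1.86² × mean(4 corners)
unit = 1.86² × 1.534 / (4×255) = 0.00520297 mm³ per gray-sum
row 0: Σ corner-gray over 7 cells = 4401  → 22.8983
row 1: Σ corner-gray over 7 cells = 3277  → 17.0501
row 2: Σ corner-gray over 7 cells = 2248  → 11.6963
row 3: Σ corner-gray over 7 cells = 2584  → 13.4445
Σ rows: total corner-gray = 12510  → 65.0891 mm³

65.089


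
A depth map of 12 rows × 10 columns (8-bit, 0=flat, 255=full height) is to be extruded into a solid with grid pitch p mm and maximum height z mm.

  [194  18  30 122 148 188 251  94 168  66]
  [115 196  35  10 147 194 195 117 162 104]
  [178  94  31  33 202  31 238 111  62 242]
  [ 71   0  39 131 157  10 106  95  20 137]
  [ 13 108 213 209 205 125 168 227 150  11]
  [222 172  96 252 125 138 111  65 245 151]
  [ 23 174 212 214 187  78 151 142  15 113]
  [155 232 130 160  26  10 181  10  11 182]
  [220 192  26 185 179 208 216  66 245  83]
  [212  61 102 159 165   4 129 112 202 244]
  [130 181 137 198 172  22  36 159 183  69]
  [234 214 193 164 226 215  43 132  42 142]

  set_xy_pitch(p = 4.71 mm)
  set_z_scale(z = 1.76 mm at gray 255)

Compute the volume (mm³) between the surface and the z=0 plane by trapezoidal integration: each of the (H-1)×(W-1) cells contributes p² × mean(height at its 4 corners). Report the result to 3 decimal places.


height_mm = gray/255 × 1.76; cell vol = 4.71² × mean(4 corners)
unit = 4.71² × 1.76 / (4×255) = 0.0382784 mm³ per gray-sum
row 0: Σ corner-gray over 9 cells = 4629  → 177.1909
row 1: Σ corner-gray over 9 cells = 4355  → 166.7026
row 2: Σ corner-gray over 9 cells = 3348  → 128.1562
row 3: Σ corner-gray over 9 cells = 4158  → 159.1618
row 4: Σ corner-gray over 9 cells = 5615  → 214.9335
row 5: Σ corner-gray over 9 cells = 5263  → 201.4595
row 6: Σ corner-gray over 9 cells = 4339  → 166.0902
row 7: Σ corner-gray over 9 cells = 4794  → 183.5069
row 8: Σ corner-gray over 9 cells = 5261  → 201.3829
row 9: Σ corner-gray over 9 cells = 4699  → 179.8704
row 10: Σ corner-gray over 9 cells = 5209  → 199.3924
Σ rows: total corner-gray = 51670  → 1977.8474 mm³

1977.847


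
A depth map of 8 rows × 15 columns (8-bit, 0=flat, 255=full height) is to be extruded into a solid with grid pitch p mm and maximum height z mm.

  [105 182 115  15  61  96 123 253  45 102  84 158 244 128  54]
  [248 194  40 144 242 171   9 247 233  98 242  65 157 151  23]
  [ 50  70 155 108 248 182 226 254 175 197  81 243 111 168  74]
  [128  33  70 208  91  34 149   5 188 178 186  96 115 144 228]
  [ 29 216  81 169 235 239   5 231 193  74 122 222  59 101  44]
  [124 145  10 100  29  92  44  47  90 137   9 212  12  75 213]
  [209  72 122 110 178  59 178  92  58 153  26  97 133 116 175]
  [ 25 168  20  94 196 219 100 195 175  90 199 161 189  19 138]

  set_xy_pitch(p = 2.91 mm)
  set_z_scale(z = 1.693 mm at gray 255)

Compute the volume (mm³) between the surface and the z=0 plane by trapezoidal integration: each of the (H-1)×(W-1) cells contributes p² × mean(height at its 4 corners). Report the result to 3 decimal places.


709.488

height_mm = gray/255 × 1.693; cell vol = 2.91² × mean(4 corners)
unit = 2.91² × 1.693 / (4×255) = 0.0140554 mm³ per gray-sum
row 0: Σ corner-gray over 14 cells = 7628  → 107.2145
row 1: Σ corner-gray over 14 cells = 8817  → 123.9263
row 2: Σ corner-gray over 14 cells = 7910  → 111.1781
row 3: Σ corner-gray over 14 cells = 7317  → 102.8433
row 4: Σ corner-gray over 14 cells = 6308  → 88.6614
row 5: Σ corner-gray over 14 cells = 5513  → 77.4873
row 6: Σ corner-gray over 14 cells = 6985  → 98.1769
Σ rows: total corner-gray = 50478  → 709.4878 mm³


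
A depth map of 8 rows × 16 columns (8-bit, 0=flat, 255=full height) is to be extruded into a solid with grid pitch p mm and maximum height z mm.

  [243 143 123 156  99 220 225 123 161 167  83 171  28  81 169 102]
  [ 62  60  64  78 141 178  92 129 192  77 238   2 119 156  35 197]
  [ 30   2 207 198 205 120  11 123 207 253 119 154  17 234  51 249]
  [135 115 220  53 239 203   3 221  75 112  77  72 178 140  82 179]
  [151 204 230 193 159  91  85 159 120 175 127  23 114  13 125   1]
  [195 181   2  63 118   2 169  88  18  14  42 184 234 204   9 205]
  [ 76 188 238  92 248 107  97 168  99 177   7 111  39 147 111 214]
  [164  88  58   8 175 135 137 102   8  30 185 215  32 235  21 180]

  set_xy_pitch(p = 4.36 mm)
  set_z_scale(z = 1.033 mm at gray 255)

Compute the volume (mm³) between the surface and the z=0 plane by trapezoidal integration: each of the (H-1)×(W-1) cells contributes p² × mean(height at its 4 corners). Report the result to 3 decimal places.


996.111

height_mm = gray/255 × 1.033; cell vol = 4.36² × mean(4 corners)
unit = 4.36² × 1.033 / (4×255) = 0.0192519 mm³ per gray-sum
row 0: Σ corner-gray over 15 cells = 7624  → 146.7763
row 1: Σ corner-gray over 15 cells = 7462  → 143.6575
row 2: Σ corner-gray over 15 cells = 7975  → 153.5337
row 3: Σ corner-gray over 15 cells = 7682  → 147.8929
row 4: Σ corner-gray over 15 cells = 6844  → 131.7599
row 5: Σ corner-gray over 15 cells = 7004  → 134.8402
row 6: Σ corner-gray over 15 cells = 7150  → 137.6509
Σ rows: total corner-gray = 51741  → 996.1115 mm³


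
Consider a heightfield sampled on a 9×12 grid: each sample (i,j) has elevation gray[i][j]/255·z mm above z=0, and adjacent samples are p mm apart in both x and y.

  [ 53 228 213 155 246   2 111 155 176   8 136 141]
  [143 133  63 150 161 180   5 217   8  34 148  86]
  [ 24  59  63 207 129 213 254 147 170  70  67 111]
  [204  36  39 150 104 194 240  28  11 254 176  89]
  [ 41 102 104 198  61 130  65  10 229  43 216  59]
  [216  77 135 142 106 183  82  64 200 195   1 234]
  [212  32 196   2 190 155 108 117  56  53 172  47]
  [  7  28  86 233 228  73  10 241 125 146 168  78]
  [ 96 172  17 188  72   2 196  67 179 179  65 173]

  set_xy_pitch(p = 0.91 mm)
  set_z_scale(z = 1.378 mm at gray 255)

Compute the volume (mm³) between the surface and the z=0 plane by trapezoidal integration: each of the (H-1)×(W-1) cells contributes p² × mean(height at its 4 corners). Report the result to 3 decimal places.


height_mm = gray/255 × 1.378; cell vol = 0.91² × mean(4 corners)
unit = 0.91² × 1.378 / (4×255) = 0.00111875 mm³ per gray-sum
row 0: Σ corner-gray over 11 cells = 5481  → 6.1319
row 1: Σ corner-gray over 11 cells = 5320  → 5.9517
row 2: Σ corner-gray over 11 cells = 5650  → 6.3209
row 3: Σ corner-gray over 11 cells = 5173  → 5.7873
row 4: Σ corner-gray over 11 cells = 5236  → 5.8578
row 5: Σ corner-gray over 11 cells = 5241  → 5.8634
row 6: Σ corner-gray over 11 cells = 5182  → 5.7973
row 7: Σ corner-gray over 11 cells = 5304  → 5.9338
Σ rows: total corner-gray = 42587  → 47.6441 mm³

47.644


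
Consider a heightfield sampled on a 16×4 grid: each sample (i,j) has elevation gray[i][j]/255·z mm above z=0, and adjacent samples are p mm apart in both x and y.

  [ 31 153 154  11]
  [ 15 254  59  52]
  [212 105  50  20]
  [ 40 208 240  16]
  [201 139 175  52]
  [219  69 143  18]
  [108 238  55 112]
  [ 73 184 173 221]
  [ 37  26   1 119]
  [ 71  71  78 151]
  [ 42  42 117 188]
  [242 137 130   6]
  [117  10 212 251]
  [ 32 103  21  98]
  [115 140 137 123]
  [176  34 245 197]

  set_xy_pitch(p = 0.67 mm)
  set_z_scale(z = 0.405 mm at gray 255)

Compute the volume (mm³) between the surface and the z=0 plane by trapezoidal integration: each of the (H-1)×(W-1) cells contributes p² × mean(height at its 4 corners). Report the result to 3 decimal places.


height_mm = gray/255 × 0.405; cell vol = 0.67² × mean(4 corners)
unit = 0.67² × 0.405 / (4×255) = 0.00017824 mm³ per gray-sum
row 0: Σ corner-gray over 3 cells = 1349  → 0.2404
row 1: Σ corner-gray over 3 cells = 1235  → 0.2201
row 2: Σ corner-gray over 3 cells = 1494  → 0.2663
row 3: Σ corner-gray over 3 cells = 1833  → 0.3267
row 4: Σ corner-gray over 3 cells = 1542  → 0.2748
row 5: Σ corner-gray over 3 cells = 1467  → 0.2615
row 6: Σ corner-gray over 3 cells = 1814  → 0.3233
row 7: Σ corner-gray over 3 cells = 1218  → 0.2171
row 8: Σ corner-gray over 3 cells = 730  → 0.1301
row 9: Σ corner-gray over 3 cells = 1068  → 0.1904
row 10: Σ corner-gray over 3 cells = 1330  → 0.2371
row 11: Σ corner-gray over 3 cells = 1594  → 0.2841
row 12: Σ corner-gray over 3 cells = 1190  → 0.2121
row 13: Σ corner-gray over 3 cells = 1170  → 0.2085
row 14: Σ corner-gray over 3 cells = 1723  → 0.3071
Σ rows: total corner-gray = 20757  → 3.6997 mm³

3.700


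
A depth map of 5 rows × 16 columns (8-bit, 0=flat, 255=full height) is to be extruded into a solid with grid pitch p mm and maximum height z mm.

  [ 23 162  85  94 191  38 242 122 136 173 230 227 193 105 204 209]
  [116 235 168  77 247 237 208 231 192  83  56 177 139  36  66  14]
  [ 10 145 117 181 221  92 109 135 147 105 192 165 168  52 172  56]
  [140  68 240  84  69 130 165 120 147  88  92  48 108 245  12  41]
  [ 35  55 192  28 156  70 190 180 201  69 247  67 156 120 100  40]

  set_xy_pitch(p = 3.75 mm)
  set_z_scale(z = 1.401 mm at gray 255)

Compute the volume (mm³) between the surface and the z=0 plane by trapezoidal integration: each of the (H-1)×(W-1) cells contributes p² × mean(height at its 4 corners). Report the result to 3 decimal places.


height_mm = gray/255 × 1.401; cell vol = 3.75² × mean(4 corners)
unit = 3.75² × 1.401 / (4×255) = 0.0193153 mm³ per gray-sum
row 0: Σ corner-gray over 15 cells = 9070  → 175.1894
row 1: Σ corner-gray over 15 cells = 8502  → 164.2183
row 2: Σ corner-gray over 15 cells = 7481  → 144.4974
row 3: Σ corner-gray over 15 cells = 7150  → 138.1041
Σ rows: total corner-gray = 32203  → 622.0092 mm³

622.009


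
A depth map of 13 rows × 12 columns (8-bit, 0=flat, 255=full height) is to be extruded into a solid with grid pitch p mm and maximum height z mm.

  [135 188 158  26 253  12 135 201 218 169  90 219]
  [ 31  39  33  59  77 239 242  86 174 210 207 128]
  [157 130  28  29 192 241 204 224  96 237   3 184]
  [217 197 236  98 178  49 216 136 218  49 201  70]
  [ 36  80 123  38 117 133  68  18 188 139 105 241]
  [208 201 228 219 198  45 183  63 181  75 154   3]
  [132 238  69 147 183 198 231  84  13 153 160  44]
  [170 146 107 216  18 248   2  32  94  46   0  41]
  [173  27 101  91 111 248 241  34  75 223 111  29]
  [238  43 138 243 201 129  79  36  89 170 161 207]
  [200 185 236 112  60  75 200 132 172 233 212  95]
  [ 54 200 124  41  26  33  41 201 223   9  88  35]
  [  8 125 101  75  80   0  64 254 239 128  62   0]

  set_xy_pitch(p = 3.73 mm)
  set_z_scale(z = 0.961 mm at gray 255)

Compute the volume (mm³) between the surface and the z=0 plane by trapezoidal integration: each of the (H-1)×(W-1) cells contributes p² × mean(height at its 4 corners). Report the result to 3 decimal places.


899.166

height_mm = gray/255 × 0.961; cell vol = 3.73² × mean(4 corners)
unit = 3.73² × 0.961 / (4×255) = 0.0131081 mm³ per gray-sum
row 0: Σ corner-gray over 11 cells = 6145  → 80.5495
row 1: Σ corner-gray over 11 cells = 6000  → 78.6488
row 2: Σ corner-gray over 11 cells = 6552  → 85.8845
row 3: Σ corner-gray over 11 cells = 5738  → 75.2145
row 4: Σ corner-gray over 11 cells = 5600  → 73.4056
row 5: Σ corner-gray over 11 cells = 6433  → 84.3246
row 6: Σ corner-gray over 11 cells = 5157  → 67.5986
row 7: Σ corner-gray over 11 cells = 4755  → 62.3292
row 8: Σ corner-gray over 11 cells = 5749  → 75.3587
row 9: Σ corner-gray over 11 cells = 6552  → 85.8845
row 10: Σ corner-gray over 11 cells = 5590  → 73.2745
row 11: Σ corner-gray over 11 cells = 4325  → 56.6927
Σ rows: total corner-gray = 68596  → 899.1656 mm³


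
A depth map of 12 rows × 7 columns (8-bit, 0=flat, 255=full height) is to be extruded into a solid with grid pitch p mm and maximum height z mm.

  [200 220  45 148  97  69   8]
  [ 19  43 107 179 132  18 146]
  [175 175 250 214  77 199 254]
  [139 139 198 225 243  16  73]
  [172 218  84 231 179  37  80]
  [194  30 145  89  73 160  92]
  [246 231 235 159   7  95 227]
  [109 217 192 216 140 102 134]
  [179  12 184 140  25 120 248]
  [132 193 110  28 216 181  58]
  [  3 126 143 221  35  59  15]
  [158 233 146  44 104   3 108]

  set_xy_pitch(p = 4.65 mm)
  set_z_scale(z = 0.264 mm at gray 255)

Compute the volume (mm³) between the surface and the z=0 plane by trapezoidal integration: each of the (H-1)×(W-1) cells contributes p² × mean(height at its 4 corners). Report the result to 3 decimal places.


height_mm = gray/255 × 0.264; cell vol = 4.65² × mean(4 corners)
unit = 4.65² × 0.264 / (4×255) = 0.00559641 mm³ per gray-sum
row 0: Σ corner-gray over 6 cells = 2489  → 13.9295
row 1: Σ corner-gray over 6 cells = 3382  → 18.9271
row 2: Σ corner-gray over 6 cells = 4113  → 23.0180
row 3: Σ corner-gray over 6 cells = 3604  → 20.1695
row 4: Σ corner-gray over 6 cells = 3030  → 16.9571
row 5: Σ corner-gray over 6 cells = 3207  → 17.9477
row 6: Σ corner-gray over 6 cells = 3904  → 21.8484
row 7: Σ corner-gray over 6 cells = 3366  → 18.8375
row 8: Σ corner-gray over 6 cells = 3035  → 16.9851
row 9: Σ corner-gray over 6 cells = 2832  → 15.8490
row 10: Σ corner-gray over 6 cells = 2512  → 14.0582
Σ rows: total corner-gray = 35474  → 198.5271 mm³

198.527


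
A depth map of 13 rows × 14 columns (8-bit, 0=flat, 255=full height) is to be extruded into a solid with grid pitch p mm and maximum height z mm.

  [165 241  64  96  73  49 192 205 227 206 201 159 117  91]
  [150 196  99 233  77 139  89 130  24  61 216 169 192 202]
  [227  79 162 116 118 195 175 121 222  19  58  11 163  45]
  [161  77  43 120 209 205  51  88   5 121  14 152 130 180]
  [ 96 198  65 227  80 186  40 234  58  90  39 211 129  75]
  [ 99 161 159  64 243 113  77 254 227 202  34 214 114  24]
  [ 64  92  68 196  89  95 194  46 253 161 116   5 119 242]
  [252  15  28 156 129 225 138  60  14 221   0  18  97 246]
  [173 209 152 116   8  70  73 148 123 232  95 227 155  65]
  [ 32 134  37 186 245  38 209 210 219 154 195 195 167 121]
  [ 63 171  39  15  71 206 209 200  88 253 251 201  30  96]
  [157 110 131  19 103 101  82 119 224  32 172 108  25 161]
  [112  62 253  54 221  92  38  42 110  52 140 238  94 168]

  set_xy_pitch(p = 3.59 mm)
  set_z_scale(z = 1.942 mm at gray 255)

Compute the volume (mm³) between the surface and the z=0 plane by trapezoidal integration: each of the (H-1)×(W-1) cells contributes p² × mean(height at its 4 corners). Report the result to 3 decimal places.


height_mm = gray/255 × 1.942; cell vol = 3.59² × mean(4 corners)
unit = 3.59² × 1.942 / (4×255) = 0.0245379 mm³ per gray-sum
row 0: Σ corner-gray over 13 cells = 7518  → 184.4762
row 1: Σ corner-gray over 13 cells = 6752  → 165.6801
row 2: Σ corner-gray over 13 cells = 5921  → 145.2891
row 3: Σ corner-gray over 13 cells = 6056  → 148.6017
row 4: Σ corner-gray over 13 cells = 7132  → 175.0045
row 5: Σ corner-gray over 13 cells = 7021  → 172.2808
row 6: Σ corner-gray over 13 cells = 5874  → 144.1358
row 7: Σ corner-gray over 13 cells = 6154  → 151.0064
row 8: Σ corner-gray over 13 cells = 7585  → 186.1202
row 9: Σ corner-gray over 13 cells = 7758  → 190.3653
row 10: Σ corner-gray over 13 cells = 6397  → 156.9691
row 11: Σ corner-gray over 13 cells = 5842  → 143.3506
Σ rows: total corner-gray = 80010  → 1963.2799 mm³

1963.280


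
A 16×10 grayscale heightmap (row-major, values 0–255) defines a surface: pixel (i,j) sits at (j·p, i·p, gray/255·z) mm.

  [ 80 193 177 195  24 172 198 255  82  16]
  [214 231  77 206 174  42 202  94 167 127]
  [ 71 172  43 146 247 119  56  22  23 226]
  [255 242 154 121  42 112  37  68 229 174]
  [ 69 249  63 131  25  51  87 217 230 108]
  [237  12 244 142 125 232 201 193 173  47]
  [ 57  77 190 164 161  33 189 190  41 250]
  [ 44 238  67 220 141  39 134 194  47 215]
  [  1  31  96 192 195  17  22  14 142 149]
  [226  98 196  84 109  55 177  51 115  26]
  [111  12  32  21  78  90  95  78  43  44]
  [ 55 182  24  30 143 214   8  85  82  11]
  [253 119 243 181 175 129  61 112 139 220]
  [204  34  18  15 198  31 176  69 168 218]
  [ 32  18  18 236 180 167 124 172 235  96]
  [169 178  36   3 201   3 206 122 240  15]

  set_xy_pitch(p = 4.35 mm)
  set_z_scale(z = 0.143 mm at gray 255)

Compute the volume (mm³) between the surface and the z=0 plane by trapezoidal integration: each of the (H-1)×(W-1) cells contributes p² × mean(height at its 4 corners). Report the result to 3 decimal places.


height_mm = gray/255 × 0.143; cell vol = 4.35² × mean(4 corners)
unit = 4.35² × 0.143 / (4×255) = 0.00265286 mm³ per gray-sum
row 0: Σ corner-gray over 9 cells = 5415  → 14.3652
row 1: Σ corner-gray over 9 cells = 4680  → 12.4154
row 2: Σ corner-gray over 9 cells = 4392  → 11.6514
row 3: Σ corner-gray over 9 cells = 4722  → 12.5268
row 4: Σ corner-gray over 9 cells = 5211  → 13.8241
row 5: Σ corner-gray over 9 cells = 5325  → 14.1265
row 6: Σ corner-gray over 9 cells = 4816  → 12.7762
row 7: Σ corner-gray over 9 cells = 3987  → 10.5770
row 8: Σ corner-gray over 9 cells = 3590  → 9.5238
row 9: Σ corner-gray over 9 cells = 3075  → 8.1575
row 10: Σ corner-gray over 9 cells = 2655  → 7.0433
row 11: Σ corner-gray over 9 cells = 4393  → 11.6540
row 12: Σ corner-gray over 9 cells = 4631  → 12.2854
row 13: Σ corner-gray over 9 cells = 4268  → 11.3224
row 14: Σ corner-gray over 9 cells = 4590  → 12.1766
Σ rows: total corner-gray = 65750  → 174.4256 mm³

174.426


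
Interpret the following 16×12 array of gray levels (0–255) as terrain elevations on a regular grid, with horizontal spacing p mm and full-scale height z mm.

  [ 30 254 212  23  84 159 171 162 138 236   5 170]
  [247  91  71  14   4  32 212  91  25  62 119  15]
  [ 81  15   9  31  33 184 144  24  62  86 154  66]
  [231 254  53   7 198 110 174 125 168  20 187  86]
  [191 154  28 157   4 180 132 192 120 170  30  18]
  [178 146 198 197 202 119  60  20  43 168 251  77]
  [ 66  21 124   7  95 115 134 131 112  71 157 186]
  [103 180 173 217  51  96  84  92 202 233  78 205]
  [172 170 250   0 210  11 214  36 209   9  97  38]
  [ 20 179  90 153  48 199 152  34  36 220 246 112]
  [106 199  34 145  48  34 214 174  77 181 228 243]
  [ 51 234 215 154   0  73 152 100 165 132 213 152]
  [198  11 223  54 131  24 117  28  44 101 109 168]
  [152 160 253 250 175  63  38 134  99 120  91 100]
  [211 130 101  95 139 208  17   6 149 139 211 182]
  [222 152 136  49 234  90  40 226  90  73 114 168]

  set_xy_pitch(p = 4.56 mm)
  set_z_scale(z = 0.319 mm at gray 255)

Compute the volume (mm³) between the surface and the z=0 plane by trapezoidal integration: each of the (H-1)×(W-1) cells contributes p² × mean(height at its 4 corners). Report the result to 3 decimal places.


height_mm = gray/255 × 0.319; cell vol = 4.56² × mean(4 corners)
unit = 4.56² × 0.319 / (4×255) = 0.0065031 mm³ per gray-sum
row 0: Σ corner-gray over 11 cells = 4792  → 31.1628
row 1: Σ corner-gray over 11 cells = 3335  → 21.6878
row 2: Σ corner-gray over 11 cells = 4540  → 29.5241
row 3: Σ corner-gray over 11 cells = 5452  → 35.4549
row 4: Σ corner-gray over 11 cells = 5606  → 36.4564
row 5: Σ corner-gray over 11 cells = 5249  → 34.1348
row 6: Σ corner-gray over 11 cells = 5306  → 34.5054
row 7: Σ corner-gray over 11 cells = 5742  → 37.3408
row 8: Σ corner-gray over 11 cells = 5468  → 35.5589
row 9: Σ corner-gray over 11 cells = 5863  → 38.1277
row 10: Σ corner-gray over 11 cells = 6096  → 39.6429
row 11: Σ corner-gray over 11 cells = 5129  → 33.3544
row 12: Σ corner-gray over 11 cells = 5068  → 32.9577
row 13: Σ corner-gray over 11 cells = 5801  → 37.7245
row 14: Σ corner-gray over 11 cells = 5581  → 36.2938
Σ rows: total corner-gray = 79028  → 513.9267 mm³

513.927


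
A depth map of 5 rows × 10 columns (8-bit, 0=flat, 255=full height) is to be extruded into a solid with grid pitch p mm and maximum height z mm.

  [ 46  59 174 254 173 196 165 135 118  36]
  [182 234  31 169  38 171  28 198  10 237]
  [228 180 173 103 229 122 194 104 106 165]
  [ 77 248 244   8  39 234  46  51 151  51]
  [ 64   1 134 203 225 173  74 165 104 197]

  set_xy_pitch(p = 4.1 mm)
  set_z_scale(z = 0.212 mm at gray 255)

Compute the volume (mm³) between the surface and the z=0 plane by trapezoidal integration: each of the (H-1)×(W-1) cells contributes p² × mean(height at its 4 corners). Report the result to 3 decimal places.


67.686

height_mm = gray/255 × 0.212; cell vol = 4.1² × mean(4 corners)
unit = 4.1² × 0.212 / (4×255) = 0.00349384 mm³ per gray-sum
row 0: Σ corner-gray over 9 cells = 4807  → 16.7949
row 1: Σ corner-gray over 9 cells = 4992  → 17.4413
row 2: Σ corner-gray over 9 cells = 4985  → 17.4168
row 3: Σ corner-gray over 9 cells = 4589  → 16.0332
Σ rows: total corner-gray = 19373  → 67.6862 mm³


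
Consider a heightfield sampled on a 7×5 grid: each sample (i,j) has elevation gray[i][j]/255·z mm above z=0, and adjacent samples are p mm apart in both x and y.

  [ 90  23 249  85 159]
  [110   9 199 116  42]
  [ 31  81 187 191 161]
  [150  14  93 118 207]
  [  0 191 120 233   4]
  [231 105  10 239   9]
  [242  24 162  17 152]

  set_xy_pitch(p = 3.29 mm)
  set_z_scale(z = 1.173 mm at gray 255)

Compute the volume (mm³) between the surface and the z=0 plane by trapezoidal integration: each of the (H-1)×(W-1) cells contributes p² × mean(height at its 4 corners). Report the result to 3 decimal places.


140.373

height_mm = gray/255 × 1.173; cell vol = 3.29² × mean(4 corners)
unit = 3.29² × 1.173 / (4×255) = 0.0124477 mm³ per gray-sum
row 0: Σ corner-gray over 4 cells = 1763  → 21.9453
row 1: Σ corner-gray over 4 cells = 1910  → 23.7751
row 2: Σ corner-gray over 4 cells = 1917  → 23.8623
row 3: Σ corner-gray over 4 cells = 1899  → 23.6382
row 4: Σ corner-gray over 4 cells = 2040  → 25.3933
row 5: Σ corner-gray over 4 cells = 1748  → 21.7586
Σ rows: total corner-gray = 11277  → 140.3729 mm³


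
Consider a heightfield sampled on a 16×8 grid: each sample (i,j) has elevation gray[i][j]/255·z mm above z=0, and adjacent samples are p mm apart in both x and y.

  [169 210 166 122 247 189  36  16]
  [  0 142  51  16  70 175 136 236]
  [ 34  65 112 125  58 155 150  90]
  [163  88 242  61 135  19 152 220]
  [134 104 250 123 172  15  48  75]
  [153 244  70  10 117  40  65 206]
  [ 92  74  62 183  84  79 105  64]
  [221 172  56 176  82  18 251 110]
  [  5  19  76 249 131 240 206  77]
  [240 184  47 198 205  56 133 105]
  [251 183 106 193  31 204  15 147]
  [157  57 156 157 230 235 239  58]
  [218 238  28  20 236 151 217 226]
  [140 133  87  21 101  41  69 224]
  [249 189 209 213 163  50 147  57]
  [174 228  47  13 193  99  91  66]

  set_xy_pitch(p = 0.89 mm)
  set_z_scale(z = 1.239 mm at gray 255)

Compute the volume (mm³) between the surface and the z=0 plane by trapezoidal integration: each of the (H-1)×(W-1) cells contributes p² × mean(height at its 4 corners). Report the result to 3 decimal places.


51.256

height_mm = gray/255 × 1.239; cell vol = 0.89² × mean(4 corners)
unit = 0.89² × 1.239 / (4×255) = 0.000962169 mm³ per gray-sum
row 0: Σ corner-gray over 7 cells = 3541  → 3.4070
row 1: Σ corner-gray over 7 cells = 2870  → 2.7614
row 2: Σ corner-gray over 7 cells = 3231  → 3.1088
row 3: Σ corner-gray over 7 cells = 3410  → 3.2810
row 4: Σ corner-gray over 7 cells = 3084  → 2.9673
row 5: Σ corner-gray over 7 cells = 2781  → 2.6758
row 6: Σ corner-gray over 7 cells = 3171  → 3.0510
row 7: Σ corner-gray over 7 cells = 3765  → 3.6226
row 8: Σ corner-gray over 7 cells = 3915  → 3.7669
row 9: Σ corner-gray over 7 cells = 3853  → 3.7072
row 10: Σ corner-gray over 7 cells = 4225  → 4.0652
row 11: Σ corner-gray over 7 cells = 4587  → 4.4135
row 12: Σ corner-gray over 7 cells = 3492  → 3.3599
row 13: Σ corner-gray over 7 cells = 3516  → 3.3830
row 14: Σ corner-gray over 7 cells = 3830  → 3.6851
Σ rows: total corner-gray = 53271  → 51.2557 mm³


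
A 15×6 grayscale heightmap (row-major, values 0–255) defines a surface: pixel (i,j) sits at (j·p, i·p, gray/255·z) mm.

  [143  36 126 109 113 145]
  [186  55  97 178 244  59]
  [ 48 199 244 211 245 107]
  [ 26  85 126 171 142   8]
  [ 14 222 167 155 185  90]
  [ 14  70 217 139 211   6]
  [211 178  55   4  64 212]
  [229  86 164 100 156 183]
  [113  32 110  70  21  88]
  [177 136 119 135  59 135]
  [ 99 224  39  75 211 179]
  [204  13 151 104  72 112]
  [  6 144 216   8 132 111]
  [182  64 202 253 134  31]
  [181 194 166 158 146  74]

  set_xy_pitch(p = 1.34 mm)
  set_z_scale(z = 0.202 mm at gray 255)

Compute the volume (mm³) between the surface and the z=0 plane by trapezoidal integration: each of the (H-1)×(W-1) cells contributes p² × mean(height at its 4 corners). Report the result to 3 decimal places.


height_mm = gray/255 × 0.202; cell vol = 1.34² × mean(4 corners)
unit = 1.34² × 0.202 / (4×255) = 0.000355599 mm³ per gray-sum
row 0: Σ corner-gray over 5 cells = 2449  → 0.8709
row 1: Σ corner-gray over 5 cells = 3346  → 1.1898
row 2: Σ corner-gray over 5 cells = 3035  → 1.0792
row 3: Σ corner-gray over 5 cells = 2644  → 0.9402
row 4: Σ corner-gray over 5 cells = 2856  → 1.0156
row 5: Σ corner-gray over 5 cells = 2319  → 0.8246
row 6: Σ corner-gray over 5 cells = 2449  → 0.8709
row 7: Σ corner-gray over 5 cells = 2091  → 0.7436
row 8: Σ corner-gray over 5 cells = 1877  → 0.6675
row 9: Σ corner-gray over 5 cells = 2586  → 0.9196
row 10: Σ corner-gray over 5 cells = 2372  → 0.8435
row 11: Σ corner-gray over 5 cells = 2113  → 0.7514
row 12: Σ corner-gray over 5 cells = 2636  → 0.9374
row 13: Σ corner-gray over 5 cells = 3102  → 1.1031
Σ rows: total corner-gray = 35875  → 12.7571 mm³

12.757


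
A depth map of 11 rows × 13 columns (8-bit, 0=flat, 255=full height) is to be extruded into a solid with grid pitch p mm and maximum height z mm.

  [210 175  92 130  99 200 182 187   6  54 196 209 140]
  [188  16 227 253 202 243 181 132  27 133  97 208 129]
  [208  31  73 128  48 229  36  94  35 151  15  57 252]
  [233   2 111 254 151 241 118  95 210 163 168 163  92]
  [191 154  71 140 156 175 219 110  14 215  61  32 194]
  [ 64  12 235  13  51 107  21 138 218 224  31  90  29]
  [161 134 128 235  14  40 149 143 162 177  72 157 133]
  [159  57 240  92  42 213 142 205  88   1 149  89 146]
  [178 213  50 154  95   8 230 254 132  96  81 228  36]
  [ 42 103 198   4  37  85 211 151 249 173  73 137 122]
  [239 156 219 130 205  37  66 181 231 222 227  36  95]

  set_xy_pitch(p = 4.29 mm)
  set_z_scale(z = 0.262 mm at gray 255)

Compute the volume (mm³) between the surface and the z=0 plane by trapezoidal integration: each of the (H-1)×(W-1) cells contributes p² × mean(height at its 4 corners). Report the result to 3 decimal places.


293.841

height_mm = gray/255 × 0.262; cell vol = 4.29² × mean(4 corners)
unit = 4.29² × 0.262 / (4×255) = 0.00472733 mm³ per gray-sum
row 0: Σ corner-gray over 12 cells = 7165  → 33.8713
row 1: Σ corner-gray over 12 cells = 6009  → 28.4065
row 2: Σ corner-gray over 12 cells = 5931  → 28.0378
row 3: Σ corner-gray over 12 cells = 6756  → 31.9378
row 4: Σ corner-gray over 12 cells = 5452  → 25.7734
row 5: Σ corner-gray over 12 cells = 5489  → 25.9483
row 6: Σ corner-gray over 12 cells = 6057  → 28.6334
row 7: Σ corner-gray over 12 cells = 6237  → 29.4843
row 8: Σ corner-gray over 12 cells = 6302  → 29.7916
row 9: Σ corner-gray over 12 cells = 6760  → 31.9567
Σ rows: total corner-gray = 62158  → 293.8412 mm³


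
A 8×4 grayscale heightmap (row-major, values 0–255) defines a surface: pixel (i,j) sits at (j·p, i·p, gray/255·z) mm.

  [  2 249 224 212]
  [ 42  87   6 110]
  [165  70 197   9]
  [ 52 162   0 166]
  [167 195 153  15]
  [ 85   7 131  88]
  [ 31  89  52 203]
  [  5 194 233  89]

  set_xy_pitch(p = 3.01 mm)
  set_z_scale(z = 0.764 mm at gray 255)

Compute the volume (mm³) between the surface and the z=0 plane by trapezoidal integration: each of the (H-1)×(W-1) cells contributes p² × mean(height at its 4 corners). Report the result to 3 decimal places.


60.872

height_mm = gray/255 × 0.764; cell vol = 3.01² × mean(4 corners)
unit = 3.01² × 0.764 / (4×255) = 0.00678619 mm³ per gray-sum
row 0: Σ corner-gray over 3 cells = 1498  → 10.1657
row 1: Σ corner-gray over 3 cells = 1046  → 7.0984
row 2: Σ corner-gray over 3 cells = 1250  → 8.4827
row 3: Σ corner-gray over 3 cells = 1420  → 9.6364
row 4: Σ corner-gray over 3 cells = 1327  → 9.0053
row 5: Σ corner-gray over 3 cells = 965  → 6.5487
row 6: Σ corner-gray over 3 cells = 1464  → 9.9350
Σ rows: total corner-gray = 8970  → 60.8721 mm³


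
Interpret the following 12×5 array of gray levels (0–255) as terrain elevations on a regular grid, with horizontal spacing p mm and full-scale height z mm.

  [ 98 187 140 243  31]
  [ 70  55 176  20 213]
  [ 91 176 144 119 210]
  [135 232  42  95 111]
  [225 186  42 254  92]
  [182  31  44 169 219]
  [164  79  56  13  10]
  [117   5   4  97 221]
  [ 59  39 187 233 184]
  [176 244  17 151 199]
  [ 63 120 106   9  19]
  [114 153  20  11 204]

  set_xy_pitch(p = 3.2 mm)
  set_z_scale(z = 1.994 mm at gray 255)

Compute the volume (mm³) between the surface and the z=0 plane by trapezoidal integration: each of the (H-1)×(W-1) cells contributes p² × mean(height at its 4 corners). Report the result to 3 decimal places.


401.465

height_mm = gray/255 × 1.994; cell vol = 3.2² × mean(4 corners)
unit = 3.2² × 1.994 / (4×255) = 0.0200182 mm³ per gray-sum
row 0: Σ corner-gray over 4 cells = 2054  → 41.1174
row 1: Σ corner-gray over 4 cells = 1964  → 39.3157
row 2: Σ corner-gray over 4 cells = 2163  → 43.2994
row 3: Σ corner-gray over 4 cells = 2265  → 45.3412
row 4: Σ corner-gray over 4 cells = 2170  → 43.4395
row 5: Σ corner-gray over 4 cells = 1359  → 27.2047
row 6: Σ corner-gray over 4 cells = 1020  → 20.4186
row 7: Σ corner-gray over 4 cells = 1711  → 34.2511
row 8: Σ corner-gray over 4 cells = 2360  → 47.2429
row 9: Σ corner-gray over 4 cells = 1751  → 35.0519
row 10: Σ corner-gray over 4 cells = 1238  → 24.7825
Σ rows: total corner-gray = 20055  → 401.4649 mm³


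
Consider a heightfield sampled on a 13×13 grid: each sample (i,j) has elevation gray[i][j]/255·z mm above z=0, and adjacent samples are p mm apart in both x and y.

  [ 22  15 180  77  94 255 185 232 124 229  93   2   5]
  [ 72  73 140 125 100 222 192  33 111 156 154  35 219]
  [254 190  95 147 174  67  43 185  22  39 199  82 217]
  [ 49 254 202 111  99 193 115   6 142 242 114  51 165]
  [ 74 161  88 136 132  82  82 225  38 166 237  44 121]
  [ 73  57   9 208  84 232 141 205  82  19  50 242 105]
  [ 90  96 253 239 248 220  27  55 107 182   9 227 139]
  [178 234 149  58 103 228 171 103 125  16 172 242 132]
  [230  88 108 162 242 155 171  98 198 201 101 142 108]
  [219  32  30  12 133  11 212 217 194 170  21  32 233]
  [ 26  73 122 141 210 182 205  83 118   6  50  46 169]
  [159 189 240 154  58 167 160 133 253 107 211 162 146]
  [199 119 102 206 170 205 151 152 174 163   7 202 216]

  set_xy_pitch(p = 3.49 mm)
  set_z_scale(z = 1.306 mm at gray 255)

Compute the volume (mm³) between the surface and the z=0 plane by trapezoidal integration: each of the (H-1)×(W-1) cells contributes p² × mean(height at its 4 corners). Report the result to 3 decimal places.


1195.536

height_mm = gray/255 × 1.306; cell vol = 3.49² × mean(4 corners)
unit = 3.49² × 1.306 / (4×255) = 0.0155953 mm³ per gray-sum
row 0: Σ corner-gray over 12 cells = 5972  → 93.1352
row 1: Σ corner-gray over 12 cells = 5930  → 92.4802
row 2: Σ corner-gray over 12 cells = 6229  → 97.1432
row 3: Σ corner-gray over 12 cells = 6249  → 97.4551
row 4: Σ corner-gray over 12 cells = 5813  → 90.6555
row 5: Σ corner-gray over 12 cells = 6391  → 99.6696
row 6: Σ corner-gray over 12 cells = 7067  → 110.2120
row 7: Σ corner-gray over 12 cells = 7182  → 112.0055
row 8: Σ corner-gray over 12 cells = 6250  → 97.4707
row 9: Σ corner-gray over 12 cells = 5247  → 81.8286
row 10: Σ corner-gray over 12 cells = 6640  → 103.5528
row 11: Σ corner-gray over 12 cells = 7690  → 119.9279
Σ rows: total corner-gray = 76660  → 1195.5360 mm³


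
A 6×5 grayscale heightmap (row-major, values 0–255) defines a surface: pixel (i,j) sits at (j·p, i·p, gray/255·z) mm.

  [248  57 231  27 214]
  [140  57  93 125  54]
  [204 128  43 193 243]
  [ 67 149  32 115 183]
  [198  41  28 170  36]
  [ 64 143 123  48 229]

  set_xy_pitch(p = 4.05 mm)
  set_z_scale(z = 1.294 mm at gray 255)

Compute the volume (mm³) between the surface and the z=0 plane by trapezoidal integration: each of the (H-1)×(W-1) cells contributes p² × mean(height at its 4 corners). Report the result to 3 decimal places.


186.425

height_mm = gray/255 × 1.294; cell vol = 4.05² × mean(4 corners)
unit = 4.05² × 1.294 / (4×255) = 0.0208087 mm³ per gray-sum
row 0: Σ corner-gray over 4 cells = 1836  → 38.2047
row 1: Σ corner-gray over 4 cells = 1919  → 39.9318
row 2: Σ corner-gray over 4 cells = 2017  → 41.9711
row 3: Σ corner-gray over 4 cells = 1554  → 32.3367
row 4: Σ corner-gray over 4 cells = 1633  → 33.9805
Σ rows: total corner-gray = 8959  → 186.4248 mm³


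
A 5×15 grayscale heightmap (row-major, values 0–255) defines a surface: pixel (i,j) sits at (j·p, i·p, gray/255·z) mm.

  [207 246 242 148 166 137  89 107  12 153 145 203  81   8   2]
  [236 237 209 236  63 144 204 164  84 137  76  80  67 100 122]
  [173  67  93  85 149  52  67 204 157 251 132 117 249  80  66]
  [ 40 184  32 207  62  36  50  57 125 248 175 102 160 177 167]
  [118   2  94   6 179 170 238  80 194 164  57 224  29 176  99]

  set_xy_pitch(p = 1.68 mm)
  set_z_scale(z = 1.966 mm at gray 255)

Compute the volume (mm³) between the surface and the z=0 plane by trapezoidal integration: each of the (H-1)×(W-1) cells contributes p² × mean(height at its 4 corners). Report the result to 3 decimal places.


height_mm = gray/255 × 1.966; cell vol = 1.68² × mean(4 corners)
unit = 1.68² × 1.966 / (4×255) = 0.00544004 mm³ per gray-sum
row 0: Σ corner-gray over 14 cells = 7643  → 41.5782
row 1: Σ corner-gray over 14 cells = 7605  → 41.3715
row 2: Σ corner-gray over 14 cells = 7082  → 38.5263
row 3: Σ corner-gray over 14 cells = 6880  → 37.4275
Σ rows: total corner-gray = 29210  → 158.9035 mm³

158.903
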